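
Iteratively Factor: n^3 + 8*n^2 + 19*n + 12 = (n + 1)*(n^2 + 7*n + 12) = (n + 1)*(n + 3)*(n + 4)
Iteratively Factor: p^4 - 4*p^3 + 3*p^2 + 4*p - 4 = (p - 1)*(p^3 - 3*p^2 + 4) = (p - 2)*(p - 1)*(p^2 - p - 2) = (p - 2)*(p - 1)*(p + 1)*(p - 2)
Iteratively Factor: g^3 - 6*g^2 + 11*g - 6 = (g - 2)*(g^2 - 4*g + 3) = (g - 3)*(g - 2)*(g - 1)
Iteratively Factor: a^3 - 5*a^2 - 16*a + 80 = (a - 4)*(a^2 - a - 20) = (a - 4)*(a + 4)*(a - 5)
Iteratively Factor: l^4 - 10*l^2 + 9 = (l - 3)*(l^3 + 3*l^2 - l - 3) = (l - 3)*(l + 1)*(l^2 + 2*l - 3) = (l - 3)*(l - 1)*(l + 1)*(l + 3)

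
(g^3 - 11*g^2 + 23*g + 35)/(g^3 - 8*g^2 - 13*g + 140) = (g + 1)/(g + 4)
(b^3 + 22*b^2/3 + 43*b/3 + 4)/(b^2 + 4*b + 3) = (3*b^2 + 13*b + 4)/(3*(b + 1))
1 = 1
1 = 1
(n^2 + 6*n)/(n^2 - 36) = n/(n - 6)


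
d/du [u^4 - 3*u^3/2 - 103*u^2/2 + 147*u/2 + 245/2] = 4*u^3 - 9*u^2/2 - 103*u + 147/2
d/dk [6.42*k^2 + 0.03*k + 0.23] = 12.84*k + 0.03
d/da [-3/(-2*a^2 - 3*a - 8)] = 3*(-4*a - 3)/(2*a^2 + 3*a + 8)^2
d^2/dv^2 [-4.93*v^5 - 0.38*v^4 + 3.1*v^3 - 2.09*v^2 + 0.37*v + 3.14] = -98.6*v^3 - 4.56*v^2 + 18.6*v - 4.18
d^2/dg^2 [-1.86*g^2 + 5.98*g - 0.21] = -3.72000000000000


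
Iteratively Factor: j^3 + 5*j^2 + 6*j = (j + 2)*(j^2 + 3*j) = j*(j + 2)*(j + 3)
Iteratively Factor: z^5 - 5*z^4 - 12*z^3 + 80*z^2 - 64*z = (z - 4)*(z^4 - z^3 - 16*z^2 + 16*z) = (z - 4)^2*(z^3 + 3*z^2 - 4*z) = (z - 4)^2*(z + 4)*(z^2 - z) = z*(z - 4)^2*(z + 4)*(z - 1)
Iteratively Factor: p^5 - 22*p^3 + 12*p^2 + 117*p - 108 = (p - 3)*(p^4 + 3*p^3 - 13*p^2 - 27*p + 36) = (p - 3)*(p - 1)*(p^3 + 4*p^2 - 9*p - 36) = (p - 3)^2*(p - 1)*(p^2 + 7*p + 12) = (p - 3)^2*(p - 1)*(p + 3)*(p + 4)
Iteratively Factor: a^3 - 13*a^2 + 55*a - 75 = (a - 5)*(a^2 - 8*a + 15) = (a - 5)*(a - 3)*(a - 5)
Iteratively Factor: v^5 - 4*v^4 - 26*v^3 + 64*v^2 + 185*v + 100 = (v - 5)*(v^4 + v^3 - 21*v^2 - 41*v - 20) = (v - 5)*(v + 1)*(v^3 - 21*v - 20) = (v - 5)*(v + 1)^2*(v^2 - v - 20) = (v - 5)^2*(v + 1)^2*(v + 4)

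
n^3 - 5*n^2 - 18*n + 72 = (n - 6)*(n - 3)*(n + 4)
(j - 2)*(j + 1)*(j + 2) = j^3 + j^2 - 4*j - 4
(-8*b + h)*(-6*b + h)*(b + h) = 48*b^3 + 34*b^2*h - 13*b*h^2 + h^3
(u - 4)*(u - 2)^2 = u^3 - 8*u^2 + 20*u - 16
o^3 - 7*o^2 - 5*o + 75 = (o - 5)^2*(o + 3)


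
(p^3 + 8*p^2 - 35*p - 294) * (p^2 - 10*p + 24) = p^5 - 2*p^4 - 91*p^3 + 248*p^2 + 2100*p - 7056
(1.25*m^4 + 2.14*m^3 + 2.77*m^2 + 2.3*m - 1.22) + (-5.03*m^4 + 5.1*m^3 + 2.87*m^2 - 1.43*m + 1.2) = -3.78*m^4 + 7.24*m^3 + 5.64*m^2 + 0.87*m - 0.02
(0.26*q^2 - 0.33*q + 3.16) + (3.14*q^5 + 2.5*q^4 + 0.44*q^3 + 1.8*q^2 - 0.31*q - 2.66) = 3.14*q^5 + 2.5*q^4 + 0.44*q^3 + 2.06*q^2 - 0.64*q + 0.5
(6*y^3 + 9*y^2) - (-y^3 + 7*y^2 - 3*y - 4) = 7*y^3 + 2*y^2 + 3*y + 4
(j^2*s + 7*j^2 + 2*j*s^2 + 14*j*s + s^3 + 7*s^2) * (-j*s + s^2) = -j^3*s^2 - 7*j^3*s - j^2*s^3 - 7*j^2*s^2 + j*s^4 + 7*j*s^3 + s^5 + 7*s^4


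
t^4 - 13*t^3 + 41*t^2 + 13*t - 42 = (t - 7)*(t - 6)*(t - 1)*(t + 1)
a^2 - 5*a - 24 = (a - 8)*(a + 3)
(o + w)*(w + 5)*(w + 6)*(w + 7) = o*w^3 + 18*o*w^2 + 107*o*w + 210*o + w^4 + 18*w^3 + 107*w^2 + 210*w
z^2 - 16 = (z - 4)*(z + 4)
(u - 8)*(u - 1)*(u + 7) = u^3 - 2*u^2 - 55*u + 56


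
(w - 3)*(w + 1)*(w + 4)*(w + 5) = w^4 + 7*w^3 - w^2 - 67*w - 60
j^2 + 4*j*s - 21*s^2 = (j - 3*s)*(j + 7*s)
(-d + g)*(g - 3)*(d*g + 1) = -d^2*g^2 + 3*d^2*g + d*g^3 - 3*d*g^2 - d*g + 3*d + g^2 - 3*g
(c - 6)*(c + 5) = c^2 - c - 30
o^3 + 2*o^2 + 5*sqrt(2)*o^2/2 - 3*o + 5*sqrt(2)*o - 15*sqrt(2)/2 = (o - 1)*(o + 3)*(o + 5*sqrt(2)/2)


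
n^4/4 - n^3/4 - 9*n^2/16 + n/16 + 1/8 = (n/2 + 1/4)*(n/2 + 1/2)*(n - 2)*(n - 1/2)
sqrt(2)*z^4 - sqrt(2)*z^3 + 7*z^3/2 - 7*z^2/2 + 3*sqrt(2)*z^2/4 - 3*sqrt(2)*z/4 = z*(z - 1)*(z + 3*sqrt(2)/2)*(sqrt(2)*z + 1/2)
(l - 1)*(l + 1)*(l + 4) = l^3 + 4*l^2 - l - 4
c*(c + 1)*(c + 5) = c^3 + 6*c^2 + 5*c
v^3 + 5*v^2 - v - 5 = (v - 1)*(v + 1)*(v + 5)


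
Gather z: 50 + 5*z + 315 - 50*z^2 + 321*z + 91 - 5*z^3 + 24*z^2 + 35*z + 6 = -5*z^3 - 26*z^2 + 361*z + 462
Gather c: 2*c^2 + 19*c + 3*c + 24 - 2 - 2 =2*c^2 + 22*c + 20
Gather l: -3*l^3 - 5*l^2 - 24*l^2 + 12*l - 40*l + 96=-3*l^3 - 29*l^2 - 28*l + 96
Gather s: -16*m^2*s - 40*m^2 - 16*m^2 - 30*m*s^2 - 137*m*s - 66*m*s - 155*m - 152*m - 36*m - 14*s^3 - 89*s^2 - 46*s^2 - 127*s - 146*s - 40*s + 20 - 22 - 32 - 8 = -56*m^2 - 343*m - 14*s^3 + s^2*(-30*m - 135) + s*(-16*m^2 - 203*m - 313) - 42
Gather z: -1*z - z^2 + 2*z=-z^2 + z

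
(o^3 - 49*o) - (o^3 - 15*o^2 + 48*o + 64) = 15*o^2 - 97*o - 64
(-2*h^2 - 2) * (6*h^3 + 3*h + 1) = -12*h^5 - 18*h^3 - 2*h^2 - 6*h - 2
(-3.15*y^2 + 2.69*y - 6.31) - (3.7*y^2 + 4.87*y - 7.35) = -6.85*y^2 - 2.18*y + 1.04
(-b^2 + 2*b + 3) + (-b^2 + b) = -2*b^2 + 3*b + 3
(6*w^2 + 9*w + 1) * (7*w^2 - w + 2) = 42*w^4 + 57*w^3 + 10*w^2 + 17*w + 2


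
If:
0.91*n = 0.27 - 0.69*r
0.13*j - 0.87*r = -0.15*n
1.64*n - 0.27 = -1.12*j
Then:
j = -0.17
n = 0.28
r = 0.02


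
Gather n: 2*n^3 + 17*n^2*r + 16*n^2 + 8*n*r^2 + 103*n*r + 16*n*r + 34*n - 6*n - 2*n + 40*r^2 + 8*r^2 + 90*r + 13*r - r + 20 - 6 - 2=2*n^3 + n^2*(17*r + 16) + n*(8*r^2 + 119*r + 26) + 48*r^2 + 102*r + 12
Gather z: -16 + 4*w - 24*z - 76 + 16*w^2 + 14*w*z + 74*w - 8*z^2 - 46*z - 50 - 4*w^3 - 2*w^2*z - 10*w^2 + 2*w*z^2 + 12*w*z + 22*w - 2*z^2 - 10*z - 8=-4*w^3 + 6*w^2 + 100*w + z^2*(2*w - 10) + z*(-2*w^2 + 26*w - 80) - 150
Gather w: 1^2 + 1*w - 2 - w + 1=0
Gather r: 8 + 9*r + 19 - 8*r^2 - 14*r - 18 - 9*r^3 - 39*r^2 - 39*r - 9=-9*r^3 - 47*r^2 - 44*r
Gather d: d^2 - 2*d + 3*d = d^2 + d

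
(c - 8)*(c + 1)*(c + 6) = c^3 - c^2 - 50*c - 48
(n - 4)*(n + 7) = n^2 + 3*n - 28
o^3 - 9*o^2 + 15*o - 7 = (o - 7)*(o - 1)^2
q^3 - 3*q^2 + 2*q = q*(q - 2)*(q - 1)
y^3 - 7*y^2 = y^2*(y - 7)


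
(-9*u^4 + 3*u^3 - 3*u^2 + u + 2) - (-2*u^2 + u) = -9*u^4 + 3*u^3 - u^2 + 2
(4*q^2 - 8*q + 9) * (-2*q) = -8*q^3 + 16*q^2 - 18*q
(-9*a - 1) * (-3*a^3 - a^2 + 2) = 27*a^4 + 12*a^3 + a^2 - 18*a - 2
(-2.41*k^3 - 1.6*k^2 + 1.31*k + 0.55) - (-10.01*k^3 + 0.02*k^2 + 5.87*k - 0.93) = 7.6*k^3 - 1.62*k^2 - 4.56*k + 1.48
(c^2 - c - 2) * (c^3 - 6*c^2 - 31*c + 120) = c^5 - 7*c^4 - 27*c^3 + 163*c^2 - 58*c - 240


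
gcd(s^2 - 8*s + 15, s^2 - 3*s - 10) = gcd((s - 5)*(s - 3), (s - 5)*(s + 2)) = s - 5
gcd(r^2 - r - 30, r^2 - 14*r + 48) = r - 6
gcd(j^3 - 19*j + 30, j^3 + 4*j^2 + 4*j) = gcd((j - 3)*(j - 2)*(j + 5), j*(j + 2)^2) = 1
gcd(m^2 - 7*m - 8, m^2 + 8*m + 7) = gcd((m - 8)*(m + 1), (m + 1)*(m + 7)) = m + 1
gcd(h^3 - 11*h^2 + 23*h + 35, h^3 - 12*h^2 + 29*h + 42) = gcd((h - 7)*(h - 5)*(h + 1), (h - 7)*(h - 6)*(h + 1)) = h^2 - 6*h - 7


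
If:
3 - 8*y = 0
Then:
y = 3/8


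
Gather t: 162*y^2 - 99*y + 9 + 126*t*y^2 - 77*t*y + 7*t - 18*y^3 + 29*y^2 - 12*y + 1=t*(126*y^2 - 77*y + 7) - 18*y^3 + 191*y^2 - 111*y + 10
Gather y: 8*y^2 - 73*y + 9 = 8*y^2 - 73*y + 9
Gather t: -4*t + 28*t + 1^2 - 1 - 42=24*t - 42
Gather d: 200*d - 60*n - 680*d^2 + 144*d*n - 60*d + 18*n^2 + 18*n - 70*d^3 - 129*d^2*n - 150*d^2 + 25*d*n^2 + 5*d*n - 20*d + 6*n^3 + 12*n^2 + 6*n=-70*d^3 + d^2*(-129*n - 830) + d*(25*n^2 + 149*n + 120) + 6*n^3 + 30*n^2 - 36*n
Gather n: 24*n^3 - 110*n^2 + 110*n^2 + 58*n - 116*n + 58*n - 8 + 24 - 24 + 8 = 24*n^3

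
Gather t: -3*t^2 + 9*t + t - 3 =-3*t^2 + 10*t - 3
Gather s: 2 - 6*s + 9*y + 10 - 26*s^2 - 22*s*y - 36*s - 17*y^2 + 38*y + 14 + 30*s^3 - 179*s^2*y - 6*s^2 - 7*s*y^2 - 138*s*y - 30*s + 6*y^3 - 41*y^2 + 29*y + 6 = 30*s^3 + s^2*(-179*y - 32) + s*(-7*y^2 - 160*y - 72) + 6*y^3 - 58*y^2 + 76*y + 32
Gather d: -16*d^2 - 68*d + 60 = -16*d^2 - 68*d + 60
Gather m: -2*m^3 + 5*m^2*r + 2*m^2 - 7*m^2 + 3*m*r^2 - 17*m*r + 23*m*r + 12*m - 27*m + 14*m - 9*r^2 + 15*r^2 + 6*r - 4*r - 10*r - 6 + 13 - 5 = -2*m^3 + m^2*(5*r - 5) + m*(3*r^2 + 6*r - 1) + 6*r^2 - 8*r + 2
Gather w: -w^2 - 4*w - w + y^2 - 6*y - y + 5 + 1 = -w^2 - 5*w + y^2 - 7*y + 6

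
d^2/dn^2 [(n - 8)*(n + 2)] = 2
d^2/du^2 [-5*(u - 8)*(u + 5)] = -10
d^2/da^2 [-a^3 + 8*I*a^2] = -6*a + 16*I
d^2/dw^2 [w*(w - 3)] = 2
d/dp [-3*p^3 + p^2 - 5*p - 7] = -9*p^2 + 2*p - 5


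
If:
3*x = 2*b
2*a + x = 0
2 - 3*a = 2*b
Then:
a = -2/3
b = 2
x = 4/3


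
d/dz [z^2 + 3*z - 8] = 2*z + 3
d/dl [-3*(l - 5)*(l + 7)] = -6*l - 6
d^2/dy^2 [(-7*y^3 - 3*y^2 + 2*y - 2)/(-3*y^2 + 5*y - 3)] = 2*(139*y^3 - 342*y^2 + 153*y + 29)/(27*y^6 - 135*y^5 + 306*y^4 - 395*y^3 + 306*y^2 - 135*y + 27)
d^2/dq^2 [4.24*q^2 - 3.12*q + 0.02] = 8.48000000000000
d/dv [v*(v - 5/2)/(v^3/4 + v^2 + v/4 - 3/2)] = 4*(-v^4 + 5*v^3 + 11*v^2 - 12*v + 15)/(v^6 + 8*v^5 + 18*v^4 - 4*v^3 - 47*v^2 - 12*v + 36)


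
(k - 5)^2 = k^2 - 10*k + 25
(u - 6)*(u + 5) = u^2 - u - 30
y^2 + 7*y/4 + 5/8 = (y + 1/2)*(y + 5/4)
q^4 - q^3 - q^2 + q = q*(q - 1)^2*(q + 1)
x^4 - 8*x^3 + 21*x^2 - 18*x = x*(x - 3)^2*(x - 2)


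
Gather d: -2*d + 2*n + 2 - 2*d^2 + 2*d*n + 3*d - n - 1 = -2*d^2 + d*(2*n + 1) + n + 1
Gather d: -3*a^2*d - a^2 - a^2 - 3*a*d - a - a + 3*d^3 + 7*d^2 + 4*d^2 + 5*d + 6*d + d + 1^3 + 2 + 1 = -2*a^2 - 2*a + 3*d^3 + 11*d^2 + d*(-3*a^2 - 3*a + 12) + 4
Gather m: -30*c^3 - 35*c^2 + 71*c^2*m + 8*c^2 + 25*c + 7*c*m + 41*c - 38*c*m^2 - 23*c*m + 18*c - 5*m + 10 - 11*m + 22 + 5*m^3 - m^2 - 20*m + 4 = -30*c^3 - 27*c^2 + 84*c + 5*m^3 + m^2*(-38*c - 1) + m*(71*c^2 - 16*c - 36) + 36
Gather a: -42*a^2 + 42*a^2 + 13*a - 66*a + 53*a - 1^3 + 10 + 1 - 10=0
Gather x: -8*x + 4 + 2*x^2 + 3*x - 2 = 2*x^2 - 5*x + 2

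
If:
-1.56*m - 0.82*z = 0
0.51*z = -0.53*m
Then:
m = 0.00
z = 0.00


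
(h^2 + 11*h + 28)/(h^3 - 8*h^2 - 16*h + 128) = (h + 7)/(h^2 - 12*h + 32)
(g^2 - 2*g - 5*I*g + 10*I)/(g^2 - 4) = (g - 5*I)/(g + 2)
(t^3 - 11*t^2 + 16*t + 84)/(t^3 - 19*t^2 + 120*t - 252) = (t + 2)/(t - 6)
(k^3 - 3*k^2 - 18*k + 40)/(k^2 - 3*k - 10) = (k^2 + 2*k - 8)/(k + 2)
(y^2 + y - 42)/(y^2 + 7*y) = (y - 6)/y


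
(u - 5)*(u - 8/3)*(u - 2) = u^3 - 29*u^2/3 + 86*u/3 - 80/3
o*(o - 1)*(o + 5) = o^3 + 4*o^2 - 5*o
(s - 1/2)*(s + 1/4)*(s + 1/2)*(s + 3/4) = s^4 + s^3 - s^2/16 - s/4 - 3/64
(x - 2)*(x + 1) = x^2 - x - 2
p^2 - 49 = (p - 7)*(p + 7)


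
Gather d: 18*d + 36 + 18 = 18*d + 54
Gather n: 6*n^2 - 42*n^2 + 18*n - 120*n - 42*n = -36*n^2 - 144*n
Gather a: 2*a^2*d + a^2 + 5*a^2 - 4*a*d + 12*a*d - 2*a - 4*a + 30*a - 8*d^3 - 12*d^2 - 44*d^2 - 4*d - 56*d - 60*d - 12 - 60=a^2*(2*d + 6) + a*(8*d + 24) - 8*d^3 - 56*d^2 - 120*d - 72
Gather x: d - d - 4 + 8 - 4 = 0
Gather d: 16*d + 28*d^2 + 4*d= 28*d^2 + 20*d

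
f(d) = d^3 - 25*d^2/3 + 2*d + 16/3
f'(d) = 3*d^2 - 50*d/3 + 2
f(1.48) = -6.72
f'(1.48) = -16.10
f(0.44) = 4.69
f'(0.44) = -4.75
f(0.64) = 3.46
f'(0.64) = -7.44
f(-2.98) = -101.09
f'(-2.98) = 78.31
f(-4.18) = -221.66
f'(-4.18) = 124.08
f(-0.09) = 5.09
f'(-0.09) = 3.52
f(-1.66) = -25.52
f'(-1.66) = 37.93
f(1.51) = -7.20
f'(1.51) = -16.33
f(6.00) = -66.67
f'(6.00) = 10.00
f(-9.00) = -1416.67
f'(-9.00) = 395.00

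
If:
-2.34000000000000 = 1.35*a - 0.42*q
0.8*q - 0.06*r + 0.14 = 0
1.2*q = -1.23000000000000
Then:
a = -2.05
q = -1.02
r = -11.33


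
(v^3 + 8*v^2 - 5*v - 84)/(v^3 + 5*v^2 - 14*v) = (v^2 + v - 12)/(v*(v - 2))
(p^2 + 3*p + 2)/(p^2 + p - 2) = (p + 1)/(p - 1)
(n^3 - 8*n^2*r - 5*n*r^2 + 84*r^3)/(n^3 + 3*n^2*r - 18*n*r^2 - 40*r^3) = (n^2 - 4*n*r - 21*r^2)/(n^2 + 7*n*r + 10*r^2)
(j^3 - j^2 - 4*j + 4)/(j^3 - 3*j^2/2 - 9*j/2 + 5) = 2*(j - 2)/(2*j - 5)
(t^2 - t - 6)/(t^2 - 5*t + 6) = (t + 2)/(t - 2)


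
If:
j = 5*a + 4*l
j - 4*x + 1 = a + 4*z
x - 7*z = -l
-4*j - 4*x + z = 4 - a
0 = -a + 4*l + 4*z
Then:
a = -35/194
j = -521/485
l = -167/3880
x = 111/3880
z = -1/485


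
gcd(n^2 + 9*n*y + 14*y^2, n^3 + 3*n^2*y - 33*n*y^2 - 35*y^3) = n + 7*y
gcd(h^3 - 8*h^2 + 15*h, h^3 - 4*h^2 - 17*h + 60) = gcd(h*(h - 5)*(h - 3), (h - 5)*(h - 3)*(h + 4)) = h^2 - 8*h + 15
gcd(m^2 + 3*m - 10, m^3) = 1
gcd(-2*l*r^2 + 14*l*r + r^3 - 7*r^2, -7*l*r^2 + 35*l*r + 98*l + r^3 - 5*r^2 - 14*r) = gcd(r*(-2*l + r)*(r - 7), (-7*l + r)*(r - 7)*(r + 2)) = r - 7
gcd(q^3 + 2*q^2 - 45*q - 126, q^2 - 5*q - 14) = q - 7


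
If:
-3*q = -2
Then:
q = 2/3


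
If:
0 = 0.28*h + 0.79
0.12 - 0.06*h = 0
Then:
No Solution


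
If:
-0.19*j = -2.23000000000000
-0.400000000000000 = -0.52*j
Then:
No Solution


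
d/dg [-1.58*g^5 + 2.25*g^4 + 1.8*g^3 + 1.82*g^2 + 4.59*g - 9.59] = -7.9*g^4 + 9.0*g^3 + 5.4*g^2 + 3.64*g + 4.59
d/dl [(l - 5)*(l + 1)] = 2*l - 4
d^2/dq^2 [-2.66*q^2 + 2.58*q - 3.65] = -5.32000000000000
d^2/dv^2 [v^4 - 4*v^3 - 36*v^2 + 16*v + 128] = 12*v^2 - 24*v - 72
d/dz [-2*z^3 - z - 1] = -6*z^2 - 1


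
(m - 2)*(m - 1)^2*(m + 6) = m^4 + 2*m^3 - 19*m^2 + 28*m - 12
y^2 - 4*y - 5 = (y - 5)*(y + 1)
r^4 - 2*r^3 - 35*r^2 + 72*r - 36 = (r - 6)*(r - 1)^2*(r + 6)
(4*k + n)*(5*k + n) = 20*k^2 + 9*k*n + n^2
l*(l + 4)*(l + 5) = l^3 + 9*l^2 + 20*l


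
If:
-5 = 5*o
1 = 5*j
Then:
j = 1/5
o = -1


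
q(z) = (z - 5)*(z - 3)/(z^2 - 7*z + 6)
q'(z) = (7 - 2*z)*(z - 5)*(z - 3)/(z^2 - 7*z + 6)^2 + (z - 5)/(z^2 - 7*z + 6) + (z - 3)/(z^2 - 7*z + 6)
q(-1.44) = 1.58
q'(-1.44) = 0.26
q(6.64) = 1.65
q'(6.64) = -1.41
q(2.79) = -0.08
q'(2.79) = 0.44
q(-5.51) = 1.19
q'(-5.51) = 0.03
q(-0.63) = 1.89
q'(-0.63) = 0.59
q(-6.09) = 1.18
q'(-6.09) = 0.03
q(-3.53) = 1.29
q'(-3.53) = 0.07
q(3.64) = 0.14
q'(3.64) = 0.12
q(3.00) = 0.00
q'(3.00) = 0.33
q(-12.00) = 1.09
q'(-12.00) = 0.01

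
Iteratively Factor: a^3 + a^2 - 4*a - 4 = (a + 1)*(a^2 - 4) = (a + 1)*(a + 2)*(a - 2)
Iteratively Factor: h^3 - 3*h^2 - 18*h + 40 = (h + 4)*(h^2 - 7*h + 10) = (h - 5)*(h + 4)*(h - 2)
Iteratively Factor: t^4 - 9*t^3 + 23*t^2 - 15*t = (t - 5)*(t^3 - 4*t^2 + 3*t) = t*(t - 5)*(t^2 - 4*t + 3) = t*(t - 5)*(t - 1)*(t - 3)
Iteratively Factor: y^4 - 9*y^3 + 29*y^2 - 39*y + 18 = (y - 2)*(y^3 - 7*y^2 + 15*y - 9) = (y - 2)*(y - 1)*(y^2 - 6*y + 9) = (y - 3)*(y - 2)*(y - 1)*(y - 3)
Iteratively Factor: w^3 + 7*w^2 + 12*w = (w + 4)*(w^2 + 3*w) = w*(w + 4)*(w + 3)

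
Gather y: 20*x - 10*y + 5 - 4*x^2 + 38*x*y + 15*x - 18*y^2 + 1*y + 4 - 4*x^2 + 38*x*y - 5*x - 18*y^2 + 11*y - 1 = -8*x^2 + 30*x - 36*y^2 + y*(76*x + 2) + 8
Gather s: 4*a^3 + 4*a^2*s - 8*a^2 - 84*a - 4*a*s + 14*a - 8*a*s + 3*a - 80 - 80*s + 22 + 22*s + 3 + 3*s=4*a^3 - 8*a^2 - 67*a + s*(4*a^2 - 12*a - 55) - 55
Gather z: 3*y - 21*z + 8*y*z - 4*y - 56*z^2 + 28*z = -y - 56*z^2 + z*(8*y + 7)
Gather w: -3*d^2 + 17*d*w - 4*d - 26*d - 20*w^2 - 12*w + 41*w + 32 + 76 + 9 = -3*d^2 - 30*d - 20*w^2 + w*(17*d + 29) + 117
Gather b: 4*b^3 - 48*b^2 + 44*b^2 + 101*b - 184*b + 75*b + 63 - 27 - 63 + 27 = 4*b^3 - 4*b^2 - 8*b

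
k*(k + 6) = k^2 + 6*k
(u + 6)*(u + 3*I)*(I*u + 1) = I*u^3 - 2*u^2 + 6*I*u^2 - 12*u + 3*I*u + 18*I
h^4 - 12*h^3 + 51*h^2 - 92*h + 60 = (h - 5)*(h - 3)*(h - 2)^2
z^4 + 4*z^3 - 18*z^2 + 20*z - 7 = (z - 1)^3*(z + 7)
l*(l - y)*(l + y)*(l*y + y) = l^4*y + l^3*y - l^2*y^3 - l*y^3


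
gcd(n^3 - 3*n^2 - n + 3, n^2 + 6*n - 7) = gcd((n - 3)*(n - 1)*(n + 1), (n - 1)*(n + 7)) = n - 1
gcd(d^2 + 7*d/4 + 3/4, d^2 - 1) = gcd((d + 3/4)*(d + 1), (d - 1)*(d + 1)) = d + 1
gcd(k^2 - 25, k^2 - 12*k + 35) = k - 5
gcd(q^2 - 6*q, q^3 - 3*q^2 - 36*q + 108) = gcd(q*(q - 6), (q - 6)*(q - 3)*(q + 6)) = q - 6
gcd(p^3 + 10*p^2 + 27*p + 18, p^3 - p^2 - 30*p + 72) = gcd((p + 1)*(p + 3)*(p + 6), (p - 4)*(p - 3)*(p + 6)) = p + 6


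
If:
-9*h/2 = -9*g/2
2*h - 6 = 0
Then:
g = 3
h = 3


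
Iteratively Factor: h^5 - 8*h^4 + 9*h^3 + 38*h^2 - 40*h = (h - 4)*(h^4 - 4*h^3 - 7*h^2 + 10*h) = (h - 5)*(h - 4)*(h^3 + h^2 - 2*h) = (h - 5)*(h - 4)*(h + 2)*(h^2 - h) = (h - 5)*(h - 4)*(h - 1)*(h + 2)*(h)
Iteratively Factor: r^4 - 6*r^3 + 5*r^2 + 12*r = (r - 4)*(r^3 - 2*r^2 - 3*r) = r*(r - 4)*(r^2 - 2*r - 3) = r*(r - 4)*(r - 3)*(r + 1)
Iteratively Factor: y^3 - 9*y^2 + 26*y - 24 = (y - 4)*(y^2 - 5*y + 6) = (y - 4)*(y - 2)*(y - 3)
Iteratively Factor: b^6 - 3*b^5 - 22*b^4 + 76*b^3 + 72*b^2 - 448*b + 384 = (b - 2)*(b^5 - b^4 - 24*b^3 + 28*b^2 + 128*b - 192) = (b - 2)*(b + 3)*(b^4 - 4*b^3 - 12*b^2 + 64*b - 64) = (b - 4)*(b - 2)*(b + 3)*(b^3 - 12*b + 16) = (b - 4)*(b - 2)^2*(b + 3)*(b^2 + 2*b - 8) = (b - 4)*(b - 2)^3*(b + 3)*(b + 4)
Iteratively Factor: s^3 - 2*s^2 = (s)*(s^2 - 2*s) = s^2*(s - 2)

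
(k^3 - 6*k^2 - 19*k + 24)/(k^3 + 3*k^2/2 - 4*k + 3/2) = 2*(k - 8)/(2*k - 1)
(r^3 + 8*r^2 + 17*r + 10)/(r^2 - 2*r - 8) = (r^2 + 6*r + 5)/(r - 4)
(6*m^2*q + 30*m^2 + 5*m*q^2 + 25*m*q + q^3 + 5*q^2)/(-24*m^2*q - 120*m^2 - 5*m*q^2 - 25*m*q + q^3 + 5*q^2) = (2*m + q)/(-8*m + q)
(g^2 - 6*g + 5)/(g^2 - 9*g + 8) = (g - 5)/(g - 8)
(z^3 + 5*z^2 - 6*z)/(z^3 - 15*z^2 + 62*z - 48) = z*(z + 6)/(z^2 - 14*z + 48)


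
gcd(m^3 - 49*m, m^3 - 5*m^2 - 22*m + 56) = m - 7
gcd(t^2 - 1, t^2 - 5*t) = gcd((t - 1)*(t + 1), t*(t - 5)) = 1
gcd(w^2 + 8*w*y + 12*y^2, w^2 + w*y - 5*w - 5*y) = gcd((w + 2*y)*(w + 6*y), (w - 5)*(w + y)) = 1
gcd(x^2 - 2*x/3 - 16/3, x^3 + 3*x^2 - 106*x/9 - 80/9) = x - 8/3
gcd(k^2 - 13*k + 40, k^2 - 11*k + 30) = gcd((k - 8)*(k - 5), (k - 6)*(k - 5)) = k - 5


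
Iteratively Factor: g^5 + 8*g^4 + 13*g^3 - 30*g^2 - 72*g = (g + 3)*(g^4 + 5*g^3 - 2*g^2 - 24*g) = (g + 3)*(g + 4)*(g^3 + g^2 - 6*g) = (g - 2)*(g + 3)*(g + 4)*(g^2 + 3*g) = g*(g - 2)*(g + 3)*(g + 4)*(g + 3)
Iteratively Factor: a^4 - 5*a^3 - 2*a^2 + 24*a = (a - 4)*(a^3 - a^2 - 6*a) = a*(a - 4)*(a^2 - a - 6) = a*(a - 4)*(a - 3)*(a + 2)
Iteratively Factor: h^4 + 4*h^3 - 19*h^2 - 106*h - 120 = (h + 4)*(h^3 - 19*h - 30) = (h + 3)*(h + 4)*(h^2 - 3*h - 10) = (h + 2)*(h + 3)*(h + 4)*(h - 5)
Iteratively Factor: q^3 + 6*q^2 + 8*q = (q)*(q^2 + 6*q + 8) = q*(q + 2)*(q + 4)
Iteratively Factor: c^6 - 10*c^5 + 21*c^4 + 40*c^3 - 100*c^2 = (c - 5)*(c^5 - 5*c^4 - 4*c^3 + 20*c^2) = c*(c - 5)*(c^4 - 5*c^3 - 4*c^2 + 20*c) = c*(c - 5)*(c - 2)*(c^3 - 3*c^2 - 10*c) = c*(c - 5)*(c - 2)*(c + 2)*(c^2 - 5*c) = c*(c - 5)^2*(c - 2)*(c + 2)*(c)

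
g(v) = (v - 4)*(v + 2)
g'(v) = 2*v - 2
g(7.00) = 27.00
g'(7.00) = 12.00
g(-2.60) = 3.96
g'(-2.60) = -7.20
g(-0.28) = -7.36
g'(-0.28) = -2.56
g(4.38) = 2.42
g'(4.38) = 6.76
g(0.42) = -8.66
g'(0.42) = -1.16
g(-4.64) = 22.81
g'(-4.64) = -11.28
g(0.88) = -8.99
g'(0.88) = -0.24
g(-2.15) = 0.92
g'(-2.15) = -6.30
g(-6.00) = 40.00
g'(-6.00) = -14.00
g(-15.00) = 247.00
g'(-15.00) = -32.00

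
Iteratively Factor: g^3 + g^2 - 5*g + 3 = (g - 1)*(g^2 + 2*g - 3) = (g - 1)*(g + 3)*(g - 1)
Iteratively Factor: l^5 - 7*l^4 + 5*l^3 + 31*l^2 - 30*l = (l + 2)*(l^4 - 9*l^3 + 23*l^2 - 15*l) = (l - 1)*(l + 2)*(l^3 - 8*l^2 + 15*l) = (l - 3)*(l - 1)*(l + 2)*(l^2 - 5*l) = (l - 5)*(l - 3)*(l - 1)*(l + 2)*(l)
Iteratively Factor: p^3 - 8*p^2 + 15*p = (p)*(p^2 - 8*p + 15) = p*(p - 5)*(p - 3)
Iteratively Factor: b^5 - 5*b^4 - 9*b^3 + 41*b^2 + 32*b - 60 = (b + 2)*(b^4 - 7*b^3 + 5*b^2 + 31*b - 30) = (b - 1)*(b + 2)*(b^3 - 6*b^2 - b + 30) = (b - 1)*(b + 2)^2*(b^2 - 8*b + 15) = (b - 5)*(b - 1)*(b + 2)^2*(b - 3)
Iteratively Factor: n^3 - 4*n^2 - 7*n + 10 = (n + 2)*(n^2 - 6*n + 5) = (n - 5)*(n + 2)*(n - 1)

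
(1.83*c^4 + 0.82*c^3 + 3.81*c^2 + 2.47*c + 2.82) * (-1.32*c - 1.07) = -2.4156*c^5 - 3.0405*c^4 - 5.9066*c^3 - 7.3371*c^2 - 6.3653*c - 3.0174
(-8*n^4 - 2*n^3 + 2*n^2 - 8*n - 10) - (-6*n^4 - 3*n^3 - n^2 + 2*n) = -2*n^4 + n^3 + 3*n^2 - 10*n - 10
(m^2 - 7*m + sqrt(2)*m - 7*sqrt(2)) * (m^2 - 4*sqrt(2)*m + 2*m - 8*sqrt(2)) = m^4 - 5*m^3 - 3*sqrt(2)*m^3 - 22*m^2 + 15*sqrt(2)*m^2 + 40*m + 42*sqrt(2)*m + 112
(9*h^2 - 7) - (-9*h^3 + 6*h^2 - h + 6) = 9*h^3 + 3*h^2 + h - 13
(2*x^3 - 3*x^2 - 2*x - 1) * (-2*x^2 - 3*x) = -4*x^5 + 13*x^3 + 8*x^2 + 3*x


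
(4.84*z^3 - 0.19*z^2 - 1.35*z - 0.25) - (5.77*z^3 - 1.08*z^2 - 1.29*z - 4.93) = -0.93*z^3 + 0.89*z^2 - 0.0600000000000001*z + 4.68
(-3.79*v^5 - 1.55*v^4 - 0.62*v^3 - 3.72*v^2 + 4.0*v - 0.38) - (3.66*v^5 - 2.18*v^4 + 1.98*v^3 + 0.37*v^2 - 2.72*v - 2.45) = -7.45*v^5 + 0.63*v^4 - 2.6*v^3 - 4.09*v^2 + 6.72*v + 2.07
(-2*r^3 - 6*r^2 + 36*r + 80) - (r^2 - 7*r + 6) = -2*r^3 - 7*r^2 + 43*r + 74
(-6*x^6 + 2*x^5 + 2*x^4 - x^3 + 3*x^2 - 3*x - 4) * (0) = 0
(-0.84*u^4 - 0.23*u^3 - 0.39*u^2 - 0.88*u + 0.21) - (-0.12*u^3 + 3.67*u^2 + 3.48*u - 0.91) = -0.84*u^4 - 0.11*u^3 - 4.06*u^2 - 4.36*u + 1.12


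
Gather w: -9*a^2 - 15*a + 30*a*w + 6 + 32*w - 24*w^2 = -9*a^2 - 15*a - 24*w^2 + w*(30*a + 32) + 6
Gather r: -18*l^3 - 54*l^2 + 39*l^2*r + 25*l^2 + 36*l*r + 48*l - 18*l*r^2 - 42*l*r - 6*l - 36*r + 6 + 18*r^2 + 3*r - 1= -18*l^3 - 29*l^2 + 42*l + r^2*(18 - 18*l) + r*(39*l^2 - 6*l - 33) + 5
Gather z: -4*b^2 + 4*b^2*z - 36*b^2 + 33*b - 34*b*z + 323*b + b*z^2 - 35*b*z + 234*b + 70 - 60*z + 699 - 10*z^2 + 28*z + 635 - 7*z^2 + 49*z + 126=-40*b^2 + 590*b + z^2*(b - 17) + z*(4*b^2 - 69*b + 17) + 1530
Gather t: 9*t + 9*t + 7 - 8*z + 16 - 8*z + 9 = 18*t - 16*z + 32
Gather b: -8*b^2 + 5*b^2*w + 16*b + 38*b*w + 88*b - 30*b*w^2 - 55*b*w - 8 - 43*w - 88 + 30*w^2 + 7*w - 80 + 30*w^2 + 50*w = b^2*(5*w - 8) + b*(-30*w^2 - 17*w + 104) + 60*w^2 + 14*w - 176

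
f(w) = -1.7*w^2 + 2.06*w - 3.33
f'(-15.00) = 53.06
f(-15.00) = -416.73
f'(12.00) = -38.74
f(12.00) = -223.41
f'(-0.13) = 2.50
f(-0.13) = -3.63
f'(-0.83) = 4.88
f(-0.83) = -6.21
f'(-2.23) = 9.64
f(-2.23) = -16.38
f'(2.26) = -5.62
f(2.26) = -7.36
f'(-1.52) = 7.23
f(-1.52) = -10.39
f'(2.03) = -4.84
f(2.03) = -6.15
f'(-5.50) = 20.76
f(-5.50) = -66.08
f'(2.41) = -6.13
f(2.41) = -8.24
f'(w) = 2.06 - 3.4*w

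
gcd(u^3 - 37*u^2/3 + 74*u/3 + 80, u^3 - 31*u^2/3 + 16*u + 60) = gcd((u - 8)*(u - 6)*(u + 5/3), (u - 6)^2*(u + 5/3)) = u^2 - 13*u/3 - 10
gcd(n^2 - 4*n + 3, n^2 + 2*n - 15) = n - 3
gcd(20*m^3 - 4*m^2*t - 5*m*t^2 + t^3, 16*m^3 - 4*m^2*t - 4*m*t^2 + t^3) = -4*m^2 + t^2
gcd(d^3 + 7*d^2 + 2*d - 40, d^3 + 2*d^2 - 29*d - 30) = 1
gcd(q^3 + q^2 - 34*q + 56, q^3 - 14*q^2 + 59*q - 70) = q - 2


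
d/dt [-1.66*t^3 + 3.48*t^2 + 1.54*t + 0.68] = -4.98*t^2 + 6.96*t + 1.54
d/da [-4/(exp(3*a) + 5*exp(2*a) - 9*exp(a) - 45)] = (12*exp(2*a) + 40*exp(a) - 36)*exp(a)/(exp(3*a) + 5*exp(2*a) - 9*exp(a) - 45)^2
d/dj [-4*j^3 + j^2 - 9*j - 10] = -12*j^2 + 2*j - 9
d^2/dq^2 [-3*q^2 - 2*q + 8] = -6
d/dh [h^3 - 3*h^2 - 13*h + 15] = 3*h^2 - 6*h - 13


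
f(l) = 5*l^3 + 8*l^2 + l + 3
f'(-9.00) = 1072.00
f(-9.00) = -3003.00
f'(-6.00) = 445.00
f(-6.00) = -795.00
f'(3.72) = 268.10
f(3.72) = 374.82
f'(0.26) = 6.17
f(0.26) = 3.89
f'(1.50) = 58.75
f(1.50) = 39.38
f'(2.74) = 157.45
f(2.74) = 168.65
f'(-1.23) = 4.01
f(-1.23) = 4.57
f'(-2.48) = 53.58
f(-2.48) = -26.54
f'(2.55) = 139.34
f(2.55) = 140.48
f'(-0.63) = -3.13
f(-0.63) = 4.29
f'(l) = 15*l^2 + 16*l + 1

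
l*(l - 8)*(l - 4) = l^3 - 12*l^2 + 32*l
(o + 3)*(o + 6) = o^2 + 9*o + 18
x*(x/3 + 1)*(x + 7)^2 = x^4/3 + 17*x^3/3 + 91*x^2/3 + 49*x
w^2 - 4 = (w - 2)*(w + 2)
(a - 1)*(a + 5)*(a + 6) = a^3 + 10*a^2 + 19*a - 30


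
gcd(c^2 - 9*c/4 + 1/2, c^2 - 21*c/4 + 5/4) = c - 1/4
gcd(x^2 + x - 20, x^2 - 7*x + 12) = x - 4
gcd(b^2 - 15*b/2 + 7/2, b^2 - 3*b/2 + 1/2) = b - 1/2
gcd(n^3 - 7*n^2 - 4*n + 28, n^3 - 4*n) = n^2 - 4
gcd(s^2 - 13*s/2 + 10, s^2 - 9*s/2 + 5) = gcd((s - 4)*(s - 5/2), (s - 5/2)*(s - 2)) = s - 5/2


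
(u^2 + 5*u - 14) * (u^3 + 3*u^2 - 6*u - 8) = u^5 + 8*u^4 - 5*u^3 - 80*u^2 + 44*u + 112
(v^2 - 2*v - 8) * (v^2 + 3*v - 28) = v^4 + v^3 - 42*v^2 + 32*v + 224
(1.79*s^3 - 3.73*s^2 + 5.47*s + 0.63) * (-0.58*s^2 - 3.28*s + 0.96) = -1.0382*s^5 - 3.7078*s^4 + 10.7802*s^3 - 21.8878*s^2 + 3.1848*s + 0.6048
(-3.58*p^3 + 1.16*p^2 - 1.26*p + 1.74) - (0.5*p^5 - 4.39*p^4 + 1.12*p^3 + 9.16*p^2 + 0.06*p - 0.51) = -0.5*p^5 + 4.39*p^4 - 4.7*p^3 - 8.0*p^2 - 1.32*p + 2.25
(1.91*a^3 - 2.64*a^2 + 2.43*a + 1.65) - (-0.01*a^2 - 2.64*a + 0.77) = 1.91*a^3 - 2.63*a^2 + 5.07*a + 0.88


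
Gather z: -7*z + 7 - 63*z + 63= 70 - 70*z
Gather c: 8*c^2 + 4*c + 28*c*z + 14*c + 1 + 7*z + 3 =8*c^2 + c*(28*z + 18) + 7*z + 4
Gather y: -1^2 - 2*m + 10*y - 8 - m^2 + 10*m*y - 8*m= -m^2 - 10*m + y*(10*m + 10) - 9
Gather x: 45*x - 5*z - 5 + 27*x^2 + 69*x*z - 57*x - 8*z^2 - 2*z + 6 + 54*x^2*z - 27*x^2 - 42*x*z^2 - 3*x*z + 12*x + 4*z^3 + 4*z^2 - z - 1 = 54*x^2*z + x*(-42*z^2 + 66*z) + 4*z^3 - 4*z^2 - 8*z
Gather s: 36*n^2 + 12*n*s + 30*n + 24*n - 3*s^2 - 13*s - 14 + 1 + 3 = 36*n^2 + 54*n - 3*s^2 + s*(12*n - 13) - 10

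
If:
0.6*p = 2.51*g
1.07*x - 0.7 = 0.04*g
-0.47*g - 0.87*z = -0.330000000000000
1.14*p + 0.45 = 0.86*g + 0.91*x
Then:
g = 0.04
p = 0.16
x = 0.66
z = 0.36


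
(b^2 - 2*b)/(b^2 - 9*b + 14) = b/(b - 7)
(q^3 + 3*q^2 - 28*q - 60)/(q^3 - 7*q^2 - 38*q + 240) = (q + 2)/(q - 8)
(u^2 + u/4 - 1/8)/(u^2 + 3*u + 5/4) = (4*u - 1)/(2*(2*u + 5))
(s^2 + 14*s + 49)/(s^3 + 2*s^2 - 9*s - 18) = (s^2 + 14*s + 49)/(s^3 + 2*s^2 - 9*s - 18)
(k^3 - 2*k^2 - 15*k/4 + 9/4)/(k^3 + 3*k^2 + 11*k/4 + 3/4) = (2*k^2 - 7*k + 3)/(2*k^2 + 3*k + 1)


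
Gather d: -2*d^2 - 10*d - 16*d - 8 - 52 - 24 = -2*d^2 - 26*d - 84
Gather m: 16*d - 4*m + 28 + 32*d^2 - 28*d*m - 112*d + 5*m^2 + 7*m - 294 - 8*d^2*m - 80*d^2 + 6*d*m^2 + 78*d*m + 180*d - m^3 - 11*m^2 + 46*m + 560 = -48*d^2 + 84*d - m^3 + m^2*(6*d - 6) + m*(-8*d^2 + 50*d + 49) + 294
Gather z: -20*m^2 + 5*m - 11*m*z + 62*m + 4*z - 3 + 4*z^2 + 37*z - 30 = -20*m^2 + 67*m + 4*z^2 + z*(41 - 11*m) - 33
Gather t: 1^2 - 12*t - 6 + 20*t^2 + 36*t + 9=20*t^2 + 24*t + 4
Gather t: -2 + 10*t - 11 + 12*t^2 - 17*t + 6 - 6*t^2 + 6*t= 6*t^2 - t - 7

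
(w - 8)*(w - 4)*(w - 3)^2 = w^4 - 18*w^3 + 113*w^2 - 300*w + 288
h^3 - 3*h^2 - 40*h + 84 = (h - 7)*(h - 2)*(h + 6)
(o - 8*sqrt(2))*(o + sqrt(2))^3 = o^4 - 5*sqrt(2)*o^3 - 42*o^2 - 46*sqrt(2)*o - 32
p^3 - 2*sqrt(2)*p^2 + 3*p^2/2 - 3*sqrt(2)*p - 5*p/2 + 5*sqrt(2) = (p - 1)*(p + 5/2)*(p - 2*sqrt(2))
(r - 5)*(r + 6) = r^2 + r - 30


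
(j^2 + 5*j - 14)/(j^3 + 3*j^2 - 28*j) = (j - 2)/(j*(j - 4))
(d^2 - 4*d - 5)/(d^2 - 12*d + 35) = (d + 1)/(d - 7)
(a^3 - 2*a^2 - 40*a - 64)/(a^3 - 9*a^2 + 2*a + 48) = (a + 4)/(a - 3)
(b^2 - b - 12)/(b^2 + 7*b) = (b^2 - b - 12)/(b*(b + 7))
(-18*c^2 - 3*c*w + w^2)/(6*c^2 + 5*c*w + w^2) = (-6*c + w)/(2*c + w)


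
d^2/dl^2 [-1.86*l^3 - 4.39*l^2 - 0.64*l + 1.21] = -11.16*l - 8.78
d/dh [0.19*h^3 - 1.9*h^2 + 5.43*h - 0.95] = 0.57*h^2 - 3.8*h + 5.43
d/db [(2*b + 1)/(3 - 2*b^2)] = 2*(2*b^2 + 2*b + 3)/(4*b^4 - 12*b^2 + 9)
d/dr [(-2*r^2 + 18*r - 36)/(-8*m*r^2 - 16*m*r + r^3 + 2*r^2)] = 2*(r*(2*r - 9)*(8*m*r + 16*m - r^2 - 2*r) - (r^2 - 9*r + 18)*(16*m*r + 16*m - 3*r^2 - 4*r))/(r^2*(8*m*r + 16*m - r^2 - 2*r)^2)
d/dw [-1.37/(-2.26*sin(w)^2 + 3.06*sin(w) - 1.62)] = (4.1922 - 6.1924*sin(w))*cos(w)/(2.26*sin(w)^2 - 3.06*sin(w) + 1.62)^2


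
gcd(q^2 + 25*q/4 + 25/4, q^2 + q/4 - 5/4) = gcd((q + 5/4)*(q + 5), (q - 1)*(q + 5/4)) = q + 5/4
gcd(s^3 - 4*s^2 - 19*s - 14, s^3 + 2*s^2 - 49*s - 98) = s^2 - 5*s - 14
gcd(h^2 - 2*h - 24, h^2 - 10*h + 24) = h - 6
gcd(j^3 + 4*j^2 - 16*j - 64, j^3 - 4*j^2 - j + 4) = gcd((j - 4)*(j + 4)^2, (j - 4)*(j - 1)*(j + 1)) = j - 4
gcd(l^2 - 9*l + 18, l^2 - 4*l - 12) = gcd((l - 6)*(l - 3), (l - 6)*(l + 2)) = l - 6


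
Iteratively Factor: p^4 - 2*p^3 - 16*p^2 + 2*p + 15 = (p - 5)*(p^3 + 3*p^2 - p - 3) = (p - 5)*(p + 3)*(p^2 - 1) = (p - 5)*(p - 1)*(p + 3)*(p + 1)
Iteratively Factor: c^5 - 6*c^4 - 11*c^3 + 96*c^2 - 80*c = (c - 4)*(c^4 - 2*c^3 - 19*c^2 + 20*c) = c*(c - 4)*(c^3 - 2*c^2 - 19*c + 20) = c*(c - 4)*(c - 1)*(c^2 - c - 20) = c*(c - 4)*(c - 1)*(c + 4)*(c - 5)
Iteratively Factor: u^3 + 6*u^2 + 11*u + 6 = (u + 2)*(u^2 + 4*u + 3) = (u + 2)*(u + 3)*(u + 1)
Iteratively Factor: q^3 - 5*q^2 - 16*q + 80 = (q + 4)*(q^2 - 9*q + 20) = (q - 5)*(q + 4)*(q - 4)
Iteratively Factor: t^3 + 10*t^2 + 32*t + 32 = (t + 4)*(t^2 + 6*t + 8) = (t + 4)^2*(t + 2)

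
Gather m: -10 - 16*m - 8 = -16*m - 18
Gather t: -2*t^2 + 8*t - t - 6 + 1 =-2*t^2 + 7*t - 5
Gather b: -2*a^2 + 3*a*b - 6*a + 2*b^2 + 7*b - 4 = -2*a^2 - 6*a + 2*b^2 + b*(3*a + 7) - 4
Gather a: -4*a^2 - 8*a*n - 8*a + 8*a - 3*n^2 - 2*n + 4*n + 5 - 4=-4*a^2 - 8*a*n - 3*n^2 + 2*n + 1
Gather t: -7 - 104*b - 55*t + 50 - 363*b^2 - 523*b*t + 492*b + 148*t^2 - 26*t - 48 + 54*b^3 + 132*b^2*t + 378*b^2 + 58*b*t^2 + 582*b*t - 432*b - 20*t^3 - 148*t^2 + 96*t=54*b^3 + 15*b^2 + 58*b*t^2 - 44*b - 20*t^3 + t*(132*b^2 + 59*b + 15) - 5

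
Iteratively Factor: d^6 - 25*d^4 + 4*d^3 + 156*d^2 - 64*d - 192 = (d + 1)*(d^5 - d^4 - 24*d^3 + 28*d^2 + 128*d - 192) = (d - 2)*(d + 1)*(d^4 + d^3 - 22*d^2 - 16*d + 96) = (d - 4)*(d - 2)*(d + 1)*(d^3 + 5*d^2 - 2*d - 24) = (d - 4)*(d - 2)^2*(d + 1)*(d^2 + 7*d + 12) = (d - 4)*(d - 2)^2*(d + 1)*(d + 4)*(d + 3)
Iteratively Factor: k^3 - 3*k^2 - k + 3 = (k - 3)*(k^2 - 1) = (k - 3)*(k + 1)*(k - 1)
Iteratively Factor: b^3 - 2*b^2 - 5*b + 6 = (b + 2)*(b^2 - 4*b + 3) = (b - 1)*(b + 2)*(b - 3)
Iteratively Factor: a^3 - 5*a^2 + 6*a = (a - 3)*(a^2 - 2*a) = (a - 3)*(a - 2)*(a)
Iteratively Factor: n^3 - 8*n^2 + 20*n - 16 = (n - 4)*(n^2 - 4*n + 4) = (n - 4)*(n - 2)*(n - 2)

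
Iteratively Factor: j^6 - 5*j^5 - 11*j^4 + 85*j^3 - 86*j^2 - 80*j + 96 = (j - 4)*(j^5 - j^4 - 15*j^3 + 25*j^2 + 14*j - 24) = (j - 4)*(j - 3)*(j^4 + 2*j^3 - 9*j^2 - 2*j + 8) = (j - 4)*(j - 3)*(j - 2)*(j^3 + 4*j^2 - j - 4) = (j - 4)*(j - 3)*(j - 2)*(j + 4)*(j^2 - 1) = (j - 4)*(j - 3)*(j - 2)*(j + 1)*(j + 4)*(j - 1)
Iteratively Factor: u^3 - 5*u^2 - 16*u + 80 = (u - 4)*(u^2 - u - 20) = (u - 4)*(u + 4)*(u - 5)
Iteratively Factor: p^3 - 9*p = (p - 3)*(p^2 + 3*p) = p*(p - 3)*(p + 3)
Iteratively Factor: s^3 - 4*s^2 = (s)*(s^2 - 4*s) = s*(s - 4)*(s)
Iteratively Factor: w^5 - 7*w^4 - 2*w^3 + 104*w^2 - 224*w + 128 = (w - 4)*(w^4 - 3*w^3 - 14*w^2 + 48*w - 32) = (w - 4)*(w - 2)*(w^3 - w^2 - 16*w + 16) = (w - 4)^2*(w - 2)*(w^2 + 3*w - 4) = (w - 4)^2*(w - 2)*(w - 1)*(w + 4)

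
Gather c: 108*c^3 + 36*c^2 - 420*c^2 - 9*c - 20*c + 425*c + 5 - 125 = 108*c^3 - 384*c^2 + 396*c - 120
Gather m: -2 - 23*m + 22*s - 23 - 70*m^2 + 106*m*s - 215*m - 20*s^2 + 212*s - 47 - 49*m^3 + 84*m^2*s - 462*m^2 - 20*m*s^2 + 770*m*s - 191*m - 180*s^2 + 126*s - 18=-49*m^3 + m^2*(84*s - 532) + m*(-20*s^2 + 876*s - 429) - 200*s^2 + 360*s - 90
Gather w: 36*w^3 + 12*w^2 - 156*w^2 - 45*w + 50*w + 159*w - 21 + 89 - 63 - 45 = 36*w^3 - 144*w^2 + 164*w - 40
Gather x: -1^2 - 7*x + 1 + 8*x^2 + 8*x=8*x^2 + x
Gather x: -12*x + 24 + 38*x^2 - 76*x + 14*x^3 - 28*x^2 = 14*x^3 + 10*x^2 - 88*x + 24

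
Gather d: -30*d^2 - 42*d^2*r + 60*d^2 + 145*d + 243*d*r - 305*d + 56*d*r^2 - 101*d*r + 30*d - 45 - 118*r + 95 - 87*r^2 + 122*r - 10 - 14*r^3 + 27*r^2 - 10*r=d^2*(30 - 42*r) + d*(56*r^2 + 142*r - 130) - 14*r^3 - 60*r^2 - 6*r + 40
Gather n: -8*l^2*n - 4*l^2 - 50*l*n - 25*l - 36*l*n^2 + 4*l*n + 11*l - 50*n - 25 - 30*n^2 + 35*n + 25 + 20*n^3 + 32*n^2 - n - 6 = -4*l^2 - 14*l + 20*n^3 + n^2*(2 - 36*l) + n*(-8*l^2 - 46*l - 16) - 6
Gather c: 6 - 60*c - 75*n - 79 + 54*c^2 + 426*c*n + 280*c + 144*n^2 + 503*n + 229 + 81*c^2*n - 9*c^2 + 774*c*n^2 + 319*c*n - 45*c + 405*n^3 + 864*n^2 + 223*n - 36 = c^2*(81*n + 45) + c*(774*n^2 + 745*n + 175) + 405*n^3 + 1008*n^2 + 651*n + 120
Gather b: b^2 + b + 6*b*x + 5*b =b^2 + b*(6*x + 6)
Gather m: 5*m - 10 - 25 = 5*m - 35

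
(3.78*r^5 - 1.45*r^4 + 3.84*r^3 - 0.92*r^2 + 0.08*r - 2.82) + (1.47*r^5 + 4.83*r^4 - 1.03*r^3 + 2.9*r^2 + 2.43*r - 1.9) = 5.25*r^5 + 3.38*r^4 + 2.81*r^3 + 1.98*r^2 + 2.51*r - 4.72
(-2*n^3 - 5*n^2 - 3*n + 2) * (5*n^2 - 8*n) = -10*n^5 - 9*n^4 + 25*n^3 + 34*n^2 - 16*n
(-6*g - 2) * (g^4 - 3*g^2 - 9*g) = -6*g^5 - 2*g^4 + 18*g^3 + 60*g^2 + 18*g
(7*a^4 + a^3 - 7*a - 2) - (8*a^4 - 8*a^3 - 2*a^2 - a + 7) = -a^4 + 9*a^3 + 2*a^2 - 6*a - 9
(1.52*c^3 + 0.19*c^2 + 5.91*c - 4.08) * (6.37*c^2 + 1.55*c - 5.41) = 9.6824*c^5 + 3.5663*c^4 + 29.718*c^3 - 17.857*c^2 - 38.2971*c + 22.0728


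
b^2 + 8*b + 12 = (b + 2)*(b + 6)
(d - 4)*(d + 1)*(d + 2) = d^3 - d^2 - 10*d - 8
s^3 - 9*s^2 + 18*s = s*(s - 6)*(s - 3)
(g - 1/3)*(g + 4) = g^2 + 11*g/3 - 4/3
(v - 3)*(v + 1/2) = v^2 - 5*v/2 - 3/2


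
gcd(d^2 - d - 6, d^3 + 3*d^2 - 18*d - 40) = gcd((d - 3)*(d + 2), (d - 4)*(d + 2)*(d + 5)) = d + 2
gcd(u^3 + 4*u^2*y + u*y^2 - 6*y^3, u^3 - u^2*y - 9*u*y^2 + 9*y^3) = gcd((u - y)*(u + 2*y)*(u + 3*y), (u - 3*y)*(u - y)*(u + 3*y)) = -u^2 - 2*u*y + 3*y^2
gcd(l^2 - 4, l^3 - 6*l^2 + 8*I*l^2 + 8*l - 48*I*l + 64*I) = l - 2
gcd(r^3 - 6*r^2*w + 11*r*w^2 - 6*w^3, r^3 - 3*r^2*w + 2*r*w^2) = r^2 - 3*r*w + 2*w^2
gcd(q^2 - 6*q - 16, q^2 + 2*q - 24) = 1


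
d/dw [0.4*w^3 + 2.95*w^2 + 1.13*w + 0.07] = 1.2*w^2 + 5.9*w + 1.13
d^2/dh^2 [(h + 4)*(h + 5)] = 2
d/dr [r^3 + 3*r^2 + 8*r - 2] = 3*r^2 + 6*r + 8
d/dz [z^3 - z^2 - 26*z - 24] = 3*z^2 - 2*z - 26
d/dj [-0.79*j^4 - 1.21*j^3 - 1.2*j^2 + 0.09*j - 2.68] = -3.16*j^3 - 3.63*j^2 - 2.4*j + 0.09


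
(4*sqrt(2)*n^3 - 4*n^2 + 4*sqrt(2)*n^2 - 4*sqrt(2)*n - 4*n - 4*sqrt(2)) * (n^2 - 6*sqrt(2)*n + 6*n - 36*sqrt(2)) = 4*sqrt(2)*n^5 - 52*n^4 + 28*sqrt(2)*n^4 - 364*n^3 + 44*sqrt(2)*n^3 - 264*n^2 + 140*sqrt(2)*n^2 + 120*sqrt(2)*n + 336*n + 288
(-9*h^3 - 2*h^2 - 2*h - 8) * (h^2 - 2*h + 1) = -9*h^5 + 16*h^4 - 7*h^3 - 6*h^2 + 14*h - 8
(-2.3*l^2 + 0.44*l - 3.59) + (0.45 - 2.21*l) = -2.3*l^2 - 1.77*l - 3.14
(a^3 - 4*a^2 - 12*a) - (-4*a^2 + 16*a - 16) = a^3 - 28*a + 16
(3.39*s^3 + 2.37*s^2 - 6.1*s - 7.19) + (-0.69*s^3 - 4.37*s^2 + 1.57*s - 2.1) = 2.7*s^3 - 2.0*s^2 - 4.53*s - 9.29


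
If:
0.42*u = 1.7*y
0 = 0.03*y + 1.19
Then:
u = -160.56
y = -39.67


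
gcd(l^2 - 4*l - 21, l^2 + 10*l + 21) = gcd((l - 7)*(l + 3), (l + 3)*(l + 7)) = l + 3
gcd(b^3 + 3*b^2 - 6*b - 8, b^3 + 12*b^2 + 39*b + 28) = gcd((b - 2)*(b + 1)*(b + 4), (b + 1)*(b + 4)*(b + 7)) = b^2 + 5*b + 4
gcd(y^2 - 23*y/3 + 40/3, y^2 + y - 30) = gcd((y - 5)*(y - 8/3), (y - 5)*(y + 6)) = y - 5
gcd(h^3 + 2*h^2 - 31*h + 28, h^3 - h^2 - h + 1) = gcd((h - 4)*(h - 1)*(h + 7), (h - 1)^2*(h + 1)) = h - 1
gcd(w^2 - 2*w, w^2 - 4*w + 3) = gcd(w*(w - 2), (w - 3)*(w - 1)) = 1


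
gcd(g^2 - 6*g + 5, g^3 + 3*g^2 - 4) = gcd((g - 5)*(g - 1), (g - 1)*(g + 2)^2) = g - 1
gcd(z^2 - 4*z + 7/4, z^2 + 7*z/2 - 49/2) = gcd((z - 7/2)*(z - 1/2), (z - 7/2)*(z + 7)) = z - 7/2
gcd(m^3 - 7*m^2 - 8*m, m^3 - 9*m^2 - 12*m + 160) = m - 8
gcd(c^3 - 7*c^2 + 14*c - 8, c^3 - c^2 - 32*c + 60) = c - 2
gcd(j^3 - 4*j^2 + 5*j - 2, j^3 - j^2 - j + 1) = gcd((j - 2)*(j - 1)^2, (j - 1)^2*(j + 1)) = j^2 - 2*j + 1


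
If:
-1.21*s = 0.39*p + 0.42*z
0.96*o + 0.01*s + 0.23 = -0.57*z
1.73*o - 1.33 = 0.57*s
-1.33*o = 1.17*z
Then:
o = -0.60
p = 12.18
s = -4.17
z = 0.69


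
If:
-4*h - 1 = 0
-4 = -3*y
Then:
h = -1/4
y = 4/3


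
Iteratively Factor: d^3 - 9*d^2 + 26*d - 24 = (d - 4)*(d^2 - 5*d + 6) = (d - 4)*(d - 3)*(d - 2)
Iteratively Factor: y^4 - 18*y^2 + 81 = (y - 3)*(y^3 + 3*y^2 - 9*y - 27) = (y - 3)*(y + 3)*(y^2 - 9) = (y - 3)*(y + 3)^2*(y - 3)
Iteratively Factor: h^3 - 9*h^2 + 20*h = (h - 4)*(h^2 - 5*h) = (h - 5)*(h - 4)*(h)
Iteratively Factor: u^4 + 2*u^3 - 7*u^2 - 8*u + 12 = (u - 1)*(u^3 + 3*u^2 - 4*u - 12) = (u - 1)*(u + 3)*(u^2 - 4) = (u - 2)*(u - 1)*(u + 3)*(u + 2)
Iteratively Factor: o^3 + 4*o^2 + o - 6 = (o + 2)*(o^2 + 2*o - 3) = (o - 1)*(o + 2)*(o + 3)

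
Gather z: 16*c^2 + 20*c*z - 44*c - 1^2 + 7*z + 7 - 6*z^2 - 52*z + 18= 16*c^2 - 44*c - 6*z^2 + z*(20*c - 45) + 24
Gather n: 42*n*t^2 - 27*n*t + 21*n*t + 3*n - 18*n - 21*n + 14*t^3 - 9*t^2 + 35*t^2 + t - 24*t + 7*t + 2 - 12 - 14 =n*(42*t^2 - 6*t - 36) + 14*t^3 + 26*t^2 - 16*t - 24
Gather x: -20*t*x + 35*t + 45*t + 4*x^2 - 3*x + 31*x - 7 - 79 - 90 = 80*t + 4*x^2 + x*(28 - 20*t) - 176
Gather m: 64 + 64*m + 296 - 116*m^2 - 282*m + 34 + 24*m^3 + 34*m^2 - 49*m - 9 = 24*m^3 - 82*m^2 - 267*m + 385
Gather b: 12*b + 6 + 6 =12*b + 12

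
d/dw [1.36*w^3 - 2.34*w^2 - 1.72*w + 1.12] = 4.08*w^2 - 4.68*w - 1.72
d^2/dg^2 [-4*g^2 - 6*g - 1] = -8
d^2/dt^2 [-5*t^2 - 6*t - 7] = -10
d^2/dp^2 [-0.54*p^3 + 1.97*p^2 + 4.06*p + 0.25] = 3.94 - 3.24*p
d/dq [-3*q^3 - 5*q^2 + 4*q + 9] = -9*q^2 - 10*q + 4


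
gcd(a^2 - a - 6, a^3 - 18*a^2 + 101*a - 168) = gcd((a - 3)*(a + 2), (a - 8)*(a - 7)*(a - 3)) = a - 3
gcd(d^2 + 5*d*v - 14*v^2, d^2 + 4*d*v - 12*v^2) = -d + 2*v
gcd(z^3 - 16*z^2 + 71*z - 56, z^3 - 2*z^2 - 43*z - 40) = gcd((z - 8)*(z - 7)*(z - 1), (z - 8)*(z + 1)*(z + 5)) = z - 8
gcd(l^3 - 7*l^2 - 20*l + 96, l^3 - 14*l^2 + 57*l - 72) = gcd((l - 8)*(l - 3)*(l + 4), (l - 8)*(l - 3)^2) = l^2 - 11*l + 24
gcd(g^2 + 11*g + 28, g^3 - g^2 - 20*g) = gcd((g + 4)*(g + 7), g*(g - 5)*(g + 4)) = g + 4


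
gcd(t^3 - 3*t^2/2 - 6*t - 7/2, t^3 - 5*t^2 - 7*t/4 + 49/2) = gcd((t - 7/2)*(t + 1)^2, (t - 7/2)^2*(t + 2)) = t - 7/2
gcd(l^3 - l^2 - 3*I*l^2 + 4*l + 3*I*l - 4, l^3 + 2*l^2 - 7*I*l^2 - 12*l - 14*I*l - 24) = l - 4*I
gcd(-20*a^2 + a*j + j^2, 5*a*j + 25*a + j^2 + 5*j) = 5*a + j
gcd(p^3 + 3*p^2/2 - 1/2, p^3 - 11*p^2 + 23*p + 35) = p + 1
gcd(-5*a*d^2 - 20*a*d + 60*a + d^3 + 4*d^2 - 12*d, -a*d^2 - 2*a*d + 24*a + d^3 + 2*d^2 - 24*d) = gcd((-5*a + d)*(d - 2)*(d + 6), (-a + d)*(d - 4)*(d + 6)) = d + 6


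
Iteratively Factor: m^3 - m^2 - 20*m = (m - 5)*(m^2 + 4*m) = m*(m - 5)*(m + 4)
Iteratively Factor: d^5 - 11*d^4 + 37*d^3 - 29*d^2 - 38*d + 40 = (d + 1)*(d^4 - 12*d^3 + 49*d^2 - 78*d + 40) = (d - 2)*(d + 1)*(d^3 - 10*d^2 + 29*d - 20) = (d - 4)*(d - 2)*(d + 1)*(d^2 - 6*d + 5) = (d - 5)*(d - 4)*(d - 2)*(d + 1)*(d - 1)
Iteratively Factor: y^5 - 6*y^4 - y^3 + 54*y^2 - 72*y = (y - 4)*(y^4 - 2*y^3 - 9*y^2 + 18*y) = (y - 4)*(y - 3)*(y^3 + y^2 - 6*y) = y*(y - 4)*(y - 3)*(y^2 + y - 6) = y*(y - 4)*(y - 3)*(y + 3)*(y - 2)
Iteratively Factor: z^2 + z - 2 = (z + 2)*(z - 1)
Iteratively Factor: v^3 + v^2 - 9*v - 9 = (v + 1)*(v^2 - 9) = (v + 1)*(v + 3)*(v - 3)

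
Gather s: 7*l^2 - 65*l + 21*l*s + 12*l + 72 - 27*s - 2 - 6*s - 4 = 7*l^2 - 53*l + s*(21*l - 33) + 66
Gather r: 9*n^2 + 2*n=9*n^2 + 2*n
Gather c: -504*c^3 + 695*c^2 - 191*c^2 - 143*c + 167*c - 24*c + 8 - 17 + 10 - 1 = -504*c^3 + 504*c^2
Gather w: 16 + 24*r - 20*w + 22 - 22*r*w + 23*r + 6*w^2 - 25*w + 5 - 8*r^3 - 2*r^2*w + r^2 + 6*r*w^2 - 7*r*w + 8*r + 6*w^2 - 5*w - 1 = -8*r^3 + r^2 + 55*r + w^2*(6*r + 12) + w*(-2*r^2 - 29*r - 50) + 42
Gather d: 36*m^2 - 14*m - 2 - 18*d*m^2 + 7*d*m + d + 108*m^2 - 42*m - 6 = d*(-18*m^2 + 7*m + 1) + 144*m^2 - 56*m - 8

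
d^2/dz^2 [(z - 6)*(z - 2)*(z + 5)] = 6*z - 6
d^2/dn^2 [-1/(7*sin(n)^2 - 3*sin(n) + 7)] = (196*sin(n)^4 - 63*sin(n)^3 - 481*sin(n)^2 + 147*sin(n) + 80)/(7*sin(n)^2 - 3*sin(n) + 7)^3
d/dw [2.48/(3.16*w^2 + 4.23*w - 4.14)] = (-15.6736*w - 10.4904)/(3.16*w^2 + 4.23*w - 4.14)^2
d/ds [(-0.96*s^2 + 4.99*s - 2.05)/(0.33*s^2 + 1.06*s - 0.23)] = (-2.6643*s^2 + 1.7946*s + 1.0253)/(0.1089*s^4 + 0.6996*s^3 + 0.9718*s^2 - 0.4876*s + 0.0529)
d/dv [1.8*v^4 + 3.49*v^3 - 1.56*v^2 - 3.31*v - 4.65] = 7.2*v^3 + 10.47*v^2 - 3.12*v - 3.31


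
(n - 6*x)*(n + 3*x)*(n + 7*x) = n^3 + 4*n^2*x - 39*n*x^2 - 126*x^3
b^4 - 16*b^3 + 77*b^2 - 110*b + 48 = (b - 8)*(b - 6)*(b - 1)^2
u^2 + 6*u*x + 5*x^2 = (u + x)*(u + 5*x)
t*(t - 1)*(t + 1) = t^3 - t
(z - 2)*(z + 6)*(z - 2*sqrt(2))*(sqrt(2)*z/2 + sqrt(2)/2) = sqrt(2)*z^4/2 - 2*z^3 + 5*sqrt(2)*z^3/2 - 10*z^2 - 4*sqrt(2)*z^2 - 6*sqrt(2)*z + 16*z + 24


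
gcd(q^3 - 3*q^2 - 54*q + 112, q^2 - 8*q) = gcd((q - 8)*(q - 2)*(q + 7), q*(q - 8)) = q - 8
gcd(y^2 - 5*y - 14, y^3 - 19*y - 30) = y + 2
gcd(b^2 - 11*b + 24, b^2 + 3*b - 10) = 1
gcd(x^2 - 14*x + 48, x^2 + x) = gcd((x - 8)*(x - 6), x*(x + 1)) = 1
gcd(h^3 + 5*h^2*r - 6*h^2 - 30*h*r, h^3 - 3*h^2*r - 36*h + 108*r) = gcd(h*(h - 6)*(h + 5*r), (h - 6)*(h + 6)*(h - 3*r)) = h - 6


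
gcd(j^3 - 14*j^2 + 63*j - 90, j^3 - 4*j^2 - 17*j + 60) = j^2 - 8*j + 15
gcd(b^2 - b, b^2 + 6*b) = b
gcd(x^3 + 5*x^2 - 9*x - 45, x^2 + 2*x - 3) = x + 3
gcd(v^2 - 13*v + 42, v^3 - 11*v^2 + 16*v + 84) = v^2 - 13*v + 42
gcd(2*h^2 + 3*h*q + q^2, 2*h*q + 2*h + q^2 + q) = 2*h + q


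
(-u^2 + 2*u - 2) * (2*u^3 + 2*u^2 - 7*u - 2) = -2*u^5 + 2*u^4 + 7*u^3 - 16*u^2 + 10*u + 4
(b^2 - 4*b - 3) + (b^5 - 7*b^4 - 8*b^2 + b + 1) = b^5 - 7*b^4 - 7*b^2 - 3*b - 2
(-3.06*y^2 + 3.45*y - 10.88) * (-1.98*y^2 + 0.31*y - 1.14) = 6.0588*y^4 - 7.7796*y^3 + 26.1003*y^2 - 7.3058*y + 12.4032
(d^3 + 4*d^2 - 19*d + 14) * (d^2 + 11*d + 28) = d^5 + 15*d^4 + 53*d^3 - 83*d^2 - 378*d + 392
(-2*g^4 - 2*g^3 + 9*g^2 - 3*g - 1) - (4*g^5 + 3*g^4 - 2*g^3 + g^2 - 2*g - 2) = -4*g^5 - 5*g^4 + 8*g^2 - g + 1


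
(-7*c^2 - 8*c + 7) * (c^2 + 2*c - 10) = -7*c^4 - 22*c^3 + 61*c^2 + 94*c - 70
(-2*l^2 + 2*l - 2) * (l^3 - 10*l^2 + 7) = -2*l^5 + 22*l^4 - 22*l^3 + 6*l^2 + 14*l - 14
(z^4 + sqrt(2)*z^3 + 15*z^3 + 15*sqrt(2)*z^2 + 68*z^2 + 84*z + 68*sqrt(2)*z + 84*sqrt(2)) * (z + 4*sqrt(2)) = z^5 + 5*sqrt(2)*z^4 + 15*z^4 + 76*z^3 + 75*sqrt(2)*z^3 + 204*z^2 + 340*sqrt(2)*z^2 + 544*z + 420*sqrt(2)*z + 672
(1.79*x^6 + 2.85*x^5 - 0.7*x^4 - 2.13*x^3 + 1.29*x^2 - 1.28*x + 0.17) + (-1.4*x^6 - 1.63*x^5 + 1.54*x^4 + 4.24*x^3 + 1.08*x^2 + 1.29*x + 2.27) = 0.39*x^6 + 1.22*x^5 + 0.84*x^4 + 2.11*x^3 + 2.37*x^2 + 0.01*x + 2.44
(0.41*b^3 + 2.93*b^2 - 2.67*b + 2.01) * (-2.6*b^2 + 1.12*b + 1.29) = -1.066*b^5 - 7.1588*b^4 + 10.7525*b^3 - 4.4367*b^2 - 1.1931*b + 2.5929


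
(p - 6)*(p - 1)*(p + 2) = p^3 - 5*p^2 - 8*p + 12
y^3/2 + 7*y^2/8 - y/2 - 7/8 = (y/2 + 1/2)*(y - 1)*(y + 7/4)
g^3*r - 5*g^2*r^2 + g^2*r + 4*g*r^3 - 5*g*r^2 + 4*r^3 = (g - 4*r)*(g - r)*(g*r + r)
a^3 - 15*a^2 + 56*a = a*(a - 8)*(a - 7)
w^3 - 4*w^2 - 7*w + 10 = (w - 5)*(w - 1)*(w + 2)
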